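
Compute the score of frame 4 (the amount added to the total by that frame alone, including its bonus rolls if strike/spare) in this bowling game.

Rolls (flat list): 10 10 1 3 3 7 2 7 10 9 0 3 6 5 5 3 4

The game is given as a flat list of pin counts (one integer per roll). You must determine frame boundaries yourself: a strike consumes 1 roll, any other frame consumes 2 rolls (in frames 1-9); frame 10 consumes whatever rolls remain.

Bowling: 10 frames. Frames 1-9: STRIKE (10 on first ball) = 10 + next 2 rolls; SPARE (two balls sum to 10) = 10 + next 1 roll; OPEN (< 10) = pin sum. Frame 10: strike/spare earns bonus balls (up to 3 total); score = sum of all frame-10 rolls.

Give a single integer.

Frame 1: STRIKE. 10 + next two rolls (10+1) = 21. Cumulative: 21
Frame 2: STRIKE. 10 + next two rolls (1+3) = 14. Cumulative: 35
Frame 3: OPEN (1+3=4). Cumulative: 39
Frame 4: SPARE (3+7=10). 10 + next roll (2) = 12. Cumulative: 51
Frame 5: OPEN (2+7=9). Cumulative: 60
Frame 6: STRIKE. 10 + next two rolls (9+0) = 19. Cumulative: 79

Answer: 12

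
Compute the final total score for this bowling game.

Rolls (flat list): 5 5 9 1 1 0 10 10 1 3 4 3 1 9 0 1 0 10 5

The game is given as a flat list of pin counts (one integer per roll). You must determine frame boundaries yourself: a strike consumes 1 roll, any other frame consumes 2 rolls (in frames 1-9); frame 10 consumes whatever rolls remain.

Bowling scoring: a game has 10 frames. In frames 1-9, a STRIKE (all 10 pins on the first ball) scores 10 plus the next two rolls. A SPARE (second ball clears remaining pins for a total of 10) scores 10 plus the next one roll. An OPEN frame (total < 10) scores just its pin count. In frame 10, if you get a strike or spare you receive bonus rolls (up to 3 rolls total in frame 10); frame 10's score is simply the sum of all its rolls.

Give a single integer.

Answer: 103

Derivation:
Frame 1: SPARE (5+5=10). 10 + next roll (9) = 19. Cumulative: 19
Frame 2: SPARE (9+1=10). 10 + next roll (1) = 11. Cumulative: 30
Frame 3: OPEN (1+0=1). Cumulative: 31
Frame 4: STRIKE. 10 + next two rolls (10+1) = 21. Cumulative: 52
Frame 5: STRIKE. 10 + next two rolls (1+3) = 14. Cumulative: 66
Frame 6: OPEN (1+3=4). Cumulative: 70
Frame 7: OPEN (4+3=7). Cumulative: 77
Frame 8: SPARE (1+9=10). 10 + next roll (0) = 10. Cumulative: 87
Frame 9: OPEN (0+1=1). Cumulative: 88
Frame 10: SPARE. Sum of all frame-10 rolls (0+10+5) = 15. Cumulative: 103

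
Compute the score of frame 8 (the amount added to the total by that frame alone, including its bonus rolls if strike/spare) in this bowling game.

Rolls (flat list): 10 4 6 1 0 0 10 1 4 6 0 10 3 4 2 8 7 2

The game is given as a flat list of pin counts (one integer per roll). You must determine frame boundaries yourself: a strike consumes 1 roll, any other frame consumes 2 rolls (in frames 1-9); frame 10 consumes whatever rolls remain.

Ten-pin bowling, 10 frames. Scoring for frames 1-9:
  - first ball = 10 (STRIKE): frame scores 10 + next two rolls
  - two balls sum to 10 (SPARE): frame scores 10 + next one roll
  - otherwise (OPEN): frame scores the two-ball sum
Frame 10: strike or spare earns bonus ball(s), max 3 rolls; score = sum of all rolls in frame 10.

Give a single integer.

Frame 1: STRIKE. 10 + next two rolls (4+6) = 20. Cumulative: 20
Frame 2: SPARE (4+6=10). 10 + next roll (1) = 11. Cumulative: 31
Frame 3: OPEN (1+0=1). Cumulative: 32
Frame 4: SPARE (0+10=10). 10 + next roll (1) = 11. Cumulative: 43
Frame 5: OPEN (1+4=5). Cumulative: 48
Frame 6: OPEN (6+0=6). Cumulative: 54
Frame 7: STRIKE. 10 + next two rolls (3+4) = 17. Cumulative: 71
Frame 8: OPEN (3+4=7). Cumulative: 78
Frame 9: SPARE (2+8=10). 10 + next roll (7) = 17. Cumulative: 95
Frame 10: OPEN. Sum of all frame-10 rolls (7+2) = 9. Cumulative: 104

Answer: 7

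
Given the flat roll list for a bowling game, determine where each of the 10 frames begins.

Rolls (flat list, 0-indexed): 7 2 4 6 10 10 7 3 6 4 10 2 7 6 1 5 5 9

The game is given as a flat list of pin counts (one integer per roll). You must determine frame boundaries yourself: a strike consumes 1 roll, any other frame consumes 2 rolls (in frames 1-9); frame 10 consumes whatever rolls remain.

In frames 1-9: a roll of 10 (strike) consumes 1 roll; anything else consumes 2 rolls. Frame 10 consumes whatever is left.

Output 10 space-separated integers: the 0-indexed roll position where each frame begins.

Answer: 0 2 4 5 6 8 10 11 13 15

Derivation:
Frame 1 starts at roll index 0: rolls=7,2 (sum=9), consumes 2 rolls
Frame 2 starts at roll index 2: rolls=4,6 (sum=10), consumes 2 rolls
Frame 3 starts at roll index 4: roll=10 (strike), consumes 1 roll
Frame 4 starts at roll index 5: roll=10 (strike), consumes 1 roll
Frame 5 starts at roll index 6: rolls=7,3 (sum=10), consumes 2 rolls
Frame 6 starts at roll index 8: rolls=6,4 (sum=10), consumes 2 rolls
Frame 7 starts at roll index 10: roll=10 (strike), consumes 1 roll
Frame 8 starts at roll index 11: rolls=2,7 (sum=9), consumes 2 rolls
Frame 9 starts at roll index 13: rolls=6,1 (sum=7), consumes 2 rolls
Frame 10 starts at roll index 15: 3 remaining rolls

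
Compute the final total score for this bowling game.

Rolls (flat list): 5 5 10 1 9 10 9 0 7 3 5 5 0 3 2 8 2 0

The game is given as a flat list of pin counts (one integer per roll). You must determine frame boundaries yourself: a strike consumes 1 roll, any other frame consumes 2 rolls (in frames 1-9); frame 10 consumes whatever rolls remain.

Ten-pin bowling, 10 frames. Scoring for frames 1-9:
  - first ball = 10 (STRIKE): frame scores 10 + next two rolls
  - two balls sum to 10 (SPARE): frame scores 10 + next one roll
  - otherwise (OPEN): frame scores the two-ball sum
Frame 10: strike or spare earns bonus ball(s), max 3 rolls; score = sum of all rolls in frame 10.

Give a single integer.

Answer: 130

Derivation:
Frame 1: SPARE (5+5=10). 10 + next roll (10) = 20. Cumulative: 20
Frame 2: STRIKE. 10 + next two rolls (1+9) = 20. Cumulative: 40
Frame 3: SPARE (1+9=10). 10 + next roll (10) = 20. Cumulative: 60
Frame 4: STRIKE. 10 + next two rolls (9+0) = 19. Cumulative: 79
Frame 5: OPEN (9+0=9). Cumulative: 88
Frame 6: SPARE (7+3=10). 10 + next roll (5) = 15. Cumulative: 103
Frame 7: SPARE (5+5=10). 10 + next roll (0) = 10. Cumulative: 113
Frame 8: OPEN (0+3=3). Cumulative: 116
Frame 9: SPARE (2+8=10). 10 + next roll (2) = 12. Cumulative: 128
Frame 10: OPEN. Sum of all frame-10 rolls (2+0) = 2. Cumulative: 130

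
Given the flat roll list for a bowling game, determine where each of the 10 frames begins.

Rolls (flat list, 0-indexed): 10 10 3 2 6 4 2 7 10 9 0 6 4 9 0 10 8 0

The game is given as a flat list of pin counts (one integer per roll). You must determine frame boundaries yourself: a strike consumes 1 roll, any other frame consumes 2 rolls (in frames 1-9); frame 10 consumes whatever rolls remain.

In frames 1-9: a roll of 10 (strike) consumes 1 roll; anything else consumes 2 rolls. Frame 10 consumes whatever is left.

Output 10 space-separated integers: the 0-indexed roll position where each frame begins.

Answer: 0 1 2 4 6 8 9 11 13 15

Derivation:
Frame 1 starts at roll index 0: roll=10 (strike), consumes 1 roll
Frame 2 starts at roll index 1: roll=10 (strike), consumes 1 roll
Frame 3 starts at roll index 2: rolls=3,2 (sum=5), consumes 2 rolls
Frame 4 starts at roll index 4: rolls=6,4 (sum=10), consumes 2 rolls
Frame 5 starts at roll index 6: rolls=2,7 (sum=9), consumes 2 rolls
Frame 6 starts at roll index 8: roll=10 (strike), consumes 1 roll
Frame 7 starts at roll index 9: rolls=9,0 (sum=9), consumes 2 rolls
Frame 8 starts at roll index 11: rolls=6,4 (sum=10), consumes 2 rolls
Frame 9 starts at roll index 13: rolls=9,0 (sum=9), consumes 2 rolls
Frame 10 starts at roll index 15: 3 remaining rolls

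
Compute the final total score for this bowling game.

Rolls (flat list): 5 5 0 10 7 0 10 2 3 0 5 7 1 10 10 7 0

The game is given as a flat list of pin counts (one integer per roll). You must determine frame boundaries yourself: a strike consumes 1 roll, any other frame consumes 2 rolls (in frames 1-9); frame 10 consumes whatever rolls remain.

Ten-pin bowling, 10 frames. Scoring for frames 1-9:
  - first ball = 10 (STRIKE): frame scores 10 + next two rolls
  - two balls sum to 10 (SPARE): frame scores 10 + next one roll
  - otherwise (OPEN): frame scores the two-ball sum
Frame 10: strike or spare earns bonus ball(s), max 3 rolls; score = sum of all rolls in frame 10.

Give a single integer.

Frame 1: SPARE (5+5=10). 10 + next roll (0) = 10. Cumulative: 10
Frame 2: SPARE (0+10=10). 10 + next roll (7) = 17. Cumulative: 27
Frame 3: OPEN (7+0=7). Cumulative: 34
Frame 4: STRIKE. 10 + next two rolls (2+3) = 15. Cumulative: 49
Frame 5: OPEN (2+3=5). Cumulative: 54
Frame 6: OPEN (0+5=5). Cumulative: 59
Frame 7: OPEN (7+1=8). Cumulative: 67
Frame 8: STRIKE. 10 + next two rolls (10+7) = 27. Cumulative: 94
Frame 9: STRIKE. 10 + next two rolls (7+0) = 17. Cumulative: 111
Frame 10: OPEN. Sum of all frame-10 rolls (7+0) = 7. Cumulative: 118

Answer: 118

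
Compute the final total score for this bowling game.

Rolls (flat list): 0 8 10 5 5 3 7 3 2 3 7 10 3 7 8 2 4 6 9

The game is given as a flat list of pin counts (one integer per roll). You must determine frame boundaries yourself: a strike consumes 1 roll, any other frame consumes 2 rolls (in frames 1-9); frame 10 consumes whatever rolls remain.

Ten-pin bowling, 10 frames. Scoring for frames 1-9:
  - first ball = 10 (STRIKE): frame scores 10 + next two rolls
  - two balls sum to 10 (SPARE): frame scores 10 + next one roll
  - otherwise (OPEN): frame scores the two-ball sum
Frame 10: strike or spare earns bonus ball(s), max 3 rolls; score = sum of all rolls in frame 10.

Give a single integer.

Frame 1: OPEN (0+8=8). Cumulative: 8
Frame 2: STRIKE. 10 + next two rolls (5+5) = 20. Cumulative: 28
Frame 3: SPARE (5+5=10). 10 + next roll (3) = 13. Cumulative: 41
Frame 4: SPARE (3+7=10). 10 + next roll (3) = 13. Cumulative: 54
Frame 5: OPEN (3+2=5). Cumulative: 59
Frame 6: SPARE (3+7=10). 10 + next roll (10) = 20. Cumulative: 79
Frame 7: STRIKE. 10 + next two rolls (3+7) = 20. Cumulative: 99
Frame 8: SPARE (3+7=10). 10 + next roll (8) = 18. Cumulative: 117
Frame 9: SPARE (8+2=10). 10 + next roll (4) = 14. Cumulative: 131
Frame 10: SPARE. Sum of all frame-10 rolls (4+6+9) = 19. Cumulative: 150

Answer: 150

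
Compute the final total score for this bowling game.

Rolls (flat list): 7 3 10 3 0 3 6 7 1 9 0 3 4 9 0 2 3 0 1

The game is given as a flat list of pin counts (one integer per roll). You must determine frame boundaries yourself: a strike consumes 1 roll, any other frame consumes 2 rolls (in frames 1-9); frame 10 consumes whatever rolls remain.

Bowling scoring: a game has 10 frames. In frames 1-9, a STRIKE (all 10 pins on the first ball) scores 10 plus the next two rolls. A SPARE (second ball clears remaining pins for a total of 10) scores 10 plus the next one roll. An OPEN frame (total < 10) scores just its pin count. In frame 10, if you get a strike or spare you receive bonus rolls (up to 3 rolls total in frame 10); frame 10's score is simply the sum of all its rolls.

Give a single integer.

Answer: 84

Derivation:
Frame 1: SPARE (7+3=10). 10 + next roll (10) = 20. Cumulative: 20
Frame 2: STRIKE. 10 + next two rolls (3+0) = 13. Cumulative: 33
Frame 3: OPEN (3+0=3). Cumulative: 36
Frame 4: OPEN (3+6=9). Cumulative: 45
Frame 5: OPEN (7+1=8). Cumulative: 53
Frame 6: OPEN (9+0=9). Cumulative: 62
Frame 7: OPEN (3+4=7). Cumulative: 69
Frame 8: OPEN (9+0=9). Cumulative: 78
Frame 9: OPEN (2+3=5). Cumulative: 83
Frame 10: OPEN. Sum of all frame-10 rolls (0+1) = 1. Cumulative: 84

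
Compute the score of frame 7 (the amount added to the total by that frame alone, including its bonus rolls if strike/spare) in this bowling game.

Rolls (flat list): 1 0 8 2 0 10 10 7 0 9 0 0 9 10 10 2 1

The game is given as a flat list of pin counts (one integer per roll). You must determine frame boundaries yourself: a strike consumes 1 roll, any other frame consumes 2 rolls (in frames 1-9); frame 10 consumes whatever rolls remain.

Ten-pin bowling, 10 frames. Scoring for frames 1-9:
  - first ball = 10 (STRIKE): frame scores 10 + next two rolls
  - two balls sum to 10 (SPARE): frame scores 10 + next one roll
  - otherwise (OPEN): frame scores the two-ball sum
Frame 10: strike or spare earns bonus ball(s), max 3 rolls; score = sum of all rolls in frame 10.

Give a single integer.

Answer: 9

Derivation:
Frame 1: OPEN (1+0=1). Cumulative: 1
Frame 2: SPARE (8+2=10). 10 + next roll (0) = 10. Cumulative: 11
Frame 3: SPARE (0+10=10). 10 + next roll (10) = 20. Cumulative: 31
Frame 4: STRIKE. 10 + next two rolls (7+0) = 17. Cumulative: 48
Frame 5: OPEN (7+0=7). Cumulative: 55
Frame 6: OPEN (9+0=9). Cumulative: 64
Frame 7: OPEN (0+9=9). Cumulative: 73
Frame 8: STRIKE. 10 + next two rolls (10+2) = 22. Cumulative: 95
Frame 9: STRIKE. 10 + next two rolls (2+1) = 13. Cumulative: 108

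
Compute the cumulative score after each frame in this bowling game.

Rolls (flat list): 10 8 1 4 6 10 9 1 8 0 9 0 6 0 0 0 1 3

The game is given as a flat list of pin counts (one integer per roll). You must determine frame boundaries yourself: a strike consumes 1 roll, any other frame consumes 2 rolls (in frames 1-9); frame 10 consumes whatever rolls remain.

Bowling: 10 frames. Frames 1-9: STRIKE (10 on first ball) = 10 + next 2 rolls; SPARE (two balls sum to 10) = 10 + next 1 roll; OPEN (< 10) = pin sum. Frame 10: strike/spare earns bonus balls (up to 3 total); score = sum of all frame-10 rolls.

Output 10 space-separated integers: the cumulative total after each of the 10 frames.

Frame 1: STRIKE. 10 + next two rolls (8+1) = 19. Cumulative: 19
Frame 2: OPEN (8+1=9). Cumulative: 28
Frame 3: SPARE (4+6=10). 10 + next roll (10) = 20. Cumulative: 48
Frame 4: STRIKE. 10 + next two rolls (9+1) = 20. Cumulative: 68
Frame 5: SPARE (9+1=10). 10 + next roll (8) = 18. Cumulative: 86
Frame 6: OPEN (8+0=8). Cumulative: 94
Frame 7: OPEN (9+0=9). Cumulative: 103
Frame 8: OPEN (6+0=6). Cumulative: 109
Frame 9: OPEN (0+0=0). Cumulative: 109
Frame 10: OPEN. Sum of all frame-10 rolls (1+3) = 4. Cumulative: 113

Answer: 19 28 48 68 86 94 103 109 109 113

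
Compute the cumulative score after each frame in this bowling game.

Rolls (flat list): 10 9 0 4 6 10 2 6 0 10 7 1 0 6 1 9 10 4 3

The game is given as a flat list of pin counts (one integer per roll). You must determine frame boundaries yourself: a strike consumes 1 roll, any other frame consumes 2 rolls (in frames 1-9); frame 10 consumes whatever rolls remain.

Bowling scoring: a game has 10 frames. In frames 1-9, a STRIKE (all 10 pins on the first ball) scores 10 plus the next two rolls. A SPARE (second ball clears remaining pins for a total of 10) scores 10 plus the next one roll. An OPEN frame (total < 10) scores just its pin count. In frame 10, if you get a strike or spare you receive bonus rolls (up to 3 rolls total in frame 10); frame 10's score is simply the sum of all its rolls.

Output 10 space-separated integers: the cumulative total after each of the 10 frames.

Frame 1: STRIKE. 10 + next two rolls (9+0) = 19. Cumulative: 19
Frame 2: OPEN (9+0=9). Cumulative: 28
Frame 3: SPARE (4+6=10). 10 + next roll (10) = 20. Cumulative: 48
Frame 4: STRIKE. 10 + next two rolls (2+6) = 18. Cumulative: 66
Frame 5: OPEN (2+6=8). Cumulative: 74
Frame 6: SPARE (0+10=10). 10 + next roll (7) = 17. Cumulative: 91
Frame 7: OPEN (7+1=8). Cumulative: 99
Frame 8: OPEN (0+6=6). Cumulative: 105
Frame 9: SPARE (1+9=10). 10 + next roll (10) = 20. Cumulative: 125
Frame 10: STRIKE. Sum of all frame-10 rolls (10+4+3) = 17. Cumulative: 142

Answer: 19 28 48 66 74 91 99 105 125 142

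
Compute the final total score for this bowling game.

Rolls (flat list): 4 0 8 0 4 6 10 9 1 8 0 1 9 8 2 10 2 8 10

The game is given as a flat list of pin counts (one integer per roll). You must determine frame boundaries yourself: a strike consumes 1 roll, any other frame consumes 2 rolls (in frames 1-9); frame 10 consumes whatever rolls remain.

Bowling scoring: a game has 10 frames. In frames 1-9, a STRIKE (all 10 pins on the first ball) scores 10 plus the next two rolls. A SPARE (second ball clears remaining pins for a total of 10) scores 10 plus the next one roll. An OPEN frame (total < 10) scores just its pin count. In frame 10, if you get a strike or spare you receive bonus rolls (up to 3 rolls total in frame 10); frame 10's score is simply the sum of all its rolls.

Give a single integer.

Answer: 156

Derivation:
Frame 1: OPEN (4+0=4). Cumulative: 4
Frame 2: OPEN (8+0=8). Cumulative: 12
Frame 3: SPARE (4+6=10). 10 + next roll (10) = 20. Cumulative: 32
Frame 4: STRIKE. 10 + next two rolls (9+1) = 20. Cumulative: 52
Frame 5: SPARE (9+1=10). 10 + next roll (8) = 18. Cumulative: 70
Frame 6: OPEN (8+0=8). Cumulative: 78
Frame 7: SPARE (1+9=10). 10 + next roll (8) = 18. Cumulative: 96
Frame 8: SPARE (8+2=10). 10 + next roll (10) = 20. Cumulative: 116
Frame 9: STRIKE. 10 + next two rolls (2+8) = 20. Cumulative: 136
Frame 10: SPARE. Sum of all frame-10 rolls (2+8+10) = 20. Cumulative: 156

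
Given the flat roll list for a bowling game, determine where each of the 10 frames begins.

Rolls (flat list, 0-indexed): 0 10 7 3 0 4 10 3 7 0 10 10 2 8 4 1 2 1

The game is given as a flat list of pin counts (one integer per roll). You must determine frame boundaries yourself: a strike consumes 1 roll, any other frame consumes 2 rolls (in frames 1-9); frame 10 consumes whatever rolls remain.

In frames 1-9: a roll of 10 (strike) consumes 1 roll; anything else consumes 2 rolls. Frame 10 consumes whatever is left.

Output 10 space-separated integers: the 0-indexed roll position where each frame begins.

Answer: 0 2 4 6 7 9 11 12 14 16

Derivation:
Frame 1 starts at roll index 0: rolls=0,10 (sum=10), consumes 2 rolls
Frame 2 starts at roll index 2: rolls=7,3 (sum=10), consumes 2 rolls
Frame 3 starts at roll index 4: rolls=0,4 (sum=4), consumes 2 rolls
Frame 4 starts at roll index 6: roll=10 (strike), consumes 1 roll
Frame 5 starts at roll index 7: rolls=3,7 (sum=10), consumes 2 rolls
Frame 6 starts at roll index 9: rolls=0,10 (sum=10), consumes 2 rolls
Frame 7 starts at roll index 11: roll=10 (strike), consumes 1 roll
Frame 8 starts at roll index 12: rolls=2,8 (sum=10), consumes 2 rolls
Frame 9 starts at roll index 14: rolls=4,1 (sum=5), consumes 2 rolls
Frame 10 starts at roll index 16: 2 remaining rolls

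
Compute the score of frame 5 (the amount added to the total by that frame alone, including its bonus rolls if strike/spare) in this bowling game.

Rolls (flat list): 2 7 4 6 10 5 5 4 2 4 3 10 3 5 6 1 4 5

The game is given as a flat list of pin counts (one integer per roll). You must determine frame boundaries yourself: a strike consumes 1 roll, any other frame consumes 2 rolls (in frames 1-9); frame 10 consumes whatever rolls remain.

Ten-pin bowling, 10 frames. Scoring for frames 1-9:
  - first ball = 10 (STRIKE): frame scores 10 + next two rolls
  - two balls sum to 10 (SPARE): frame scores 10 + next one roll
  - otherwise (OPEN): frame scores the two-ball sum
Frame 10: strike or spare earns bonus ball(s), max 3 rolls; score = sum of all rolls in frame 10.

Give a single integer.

Frame 1: OPEN (2+7=9). Cumulative: 9
Frame 2: SPARE (4+6=10). 10 + next roll (10) = 20. Cumulative: 29
Frame 3: STRIKE. 10 + next two rolls (5+5) = 20. Cumulative: 49
Frame 4: SPARE (5+5=10). 10 + next roll (4) = 14. Cumulative: 63
Frame 5: OPEN (4+2=6). Cumulative: 69
Frame 6: OPEN (4+3=7). Cumulative: 76
Frame 7: STRIKE. 10 + next two rolls (3+5) = 18. Cumulative: 94

Answer: 6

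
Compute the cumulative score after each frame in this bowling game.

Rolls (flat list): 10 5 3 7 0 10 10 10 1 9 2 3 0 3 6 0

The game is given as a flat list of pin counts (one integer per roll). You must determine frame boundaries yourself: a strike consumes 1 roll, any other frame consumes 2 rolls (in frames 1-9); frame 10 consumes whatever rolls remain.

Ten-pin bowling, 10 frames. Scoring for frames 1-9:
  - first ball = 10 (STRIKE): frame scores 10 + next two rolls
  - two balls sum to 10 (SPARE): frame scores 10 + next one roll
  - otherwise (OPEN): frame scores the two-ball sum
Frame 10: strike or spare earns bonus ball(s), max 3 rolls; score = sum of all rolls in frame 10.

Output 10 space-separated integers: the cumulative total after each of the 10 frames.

Frame 1: STRIKE. 10 + next two rolls (5+3) = 18. Cumulative: 18
Frame 2: OPEN (5+3=8). Cumulative: 26
Frame 3: OPEN (7+0=7). Cumulative: 33
Frame 4: STRIKE. 10 + next two rolls (10+10) = 30. Cumulative: 63
Frame 5: STRIKE. 10 + next two rolls (10+1) = 21. Cumulative: 84
Frame 6: STRIKE. 10 + next two rolls (1+9) = 20. Cumulative: 104
Frame 7: SPARE (1+9=10). 10 + next roll (2) = 12. Cumulative: 116
Frame 8: OPEN (2+3=5). Cumulative: 121
Frame 9: OPEN (0+3=3). Cumulative: 124
Frame 10: OPEN. Sum of all frame-10 rolls (6+0) = 6. Cumulative: 130

Answer: 18 26 33 63 84 104 116 121 124 130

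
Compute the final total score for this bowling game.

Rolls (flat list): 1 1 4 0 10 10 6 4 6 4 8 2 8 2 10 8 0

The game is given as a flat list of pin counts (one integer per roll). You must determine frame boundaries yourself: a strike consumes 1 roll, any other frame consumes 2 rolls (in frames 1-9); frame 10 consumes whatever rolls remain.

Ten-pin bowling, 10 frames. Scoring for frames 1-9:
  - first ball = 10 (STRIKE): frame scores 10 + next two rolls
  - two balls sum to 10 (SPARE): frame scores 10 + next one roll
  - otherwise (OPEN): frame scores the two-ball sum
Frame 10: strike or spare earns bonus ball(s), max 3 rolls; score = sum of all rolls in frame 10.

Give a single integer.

Frame 1: OPEN (1+1=2). Cumulative: 2
Frame 2: OPEN (4+0=4). Cumulative: 6
Frame 3: STRIKE. 10 + next two rolls (10+6) = 26. Cumulative: 32
Frame 4: STRIKE. 10 + next two rolls (6+4) = 20. Cumulative: 52
Frame 5: SPARE (6+4=10). 10 + next roll (6) = 16. Cumulative: 68
Frame 6: SPARE (6+4=10). 10 + next roll (8) = 18. Cumulative: 86
Frame 7: SPARE (8+2=10). 10 + next roll (8) = 18. Cumulative: 104
Frame 8: SPARE (8+2=10). 10 + next roll (10) = 20. Cumulative: 124
Frame 9: STRIKE. 10 + next two rolls (8+0) = 18. Cumulative: 142
Frame 10: OPEN. Sum of all frame-10 rolls (8+0) = 8. Cumulative: 150

Answer: 150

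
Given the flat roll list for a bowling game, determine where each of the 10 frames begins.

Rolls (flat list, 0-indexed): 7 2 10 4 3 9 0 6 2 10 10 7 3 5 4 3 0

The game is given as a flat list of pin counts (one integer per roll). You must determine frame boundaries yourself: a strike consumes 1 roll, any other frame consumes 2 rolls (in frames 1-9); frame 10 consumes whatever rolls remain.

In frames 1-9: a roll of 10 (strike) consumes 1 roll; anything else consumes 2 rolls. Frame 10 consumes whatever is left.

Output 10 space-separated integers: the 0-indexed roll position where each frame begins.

Answer: 0 2 3 5 7 9 10 11 13 15

Derivation:
Frame 1 starts at roll index 0: rolls=7,2 (sum=9), consumes 2 rolls
Frame 2 starts at roll index 2: roll=10 (strike), consumes 1 roll
Frame 3 starts at roll index 3: rolls=4,3 (sum=7), consumes 2 rolls
Frame 4 starts at roll index 5: rolls=9,0 (sum=9), consumes 2 rolls
Frame 5 starts at roll index 7: rolls=6,2 (sum=8), consumes 2 rolls
Frame 6 starts at roll index 9: roll=10 (strike), consumes 1 roll
Frame 7 starts at roll index 10: roll=10 (strike), consumes 1 roll
Frame 8 starts at roll index 11: rolls=7,3 (sum=10), consumes 2 rolls
Frame 9 starts at roll index 13: rolls=5,4 (sum=9), consumes 2 rolls
Frame 10 starts at roll index 15: 2 remaining rolls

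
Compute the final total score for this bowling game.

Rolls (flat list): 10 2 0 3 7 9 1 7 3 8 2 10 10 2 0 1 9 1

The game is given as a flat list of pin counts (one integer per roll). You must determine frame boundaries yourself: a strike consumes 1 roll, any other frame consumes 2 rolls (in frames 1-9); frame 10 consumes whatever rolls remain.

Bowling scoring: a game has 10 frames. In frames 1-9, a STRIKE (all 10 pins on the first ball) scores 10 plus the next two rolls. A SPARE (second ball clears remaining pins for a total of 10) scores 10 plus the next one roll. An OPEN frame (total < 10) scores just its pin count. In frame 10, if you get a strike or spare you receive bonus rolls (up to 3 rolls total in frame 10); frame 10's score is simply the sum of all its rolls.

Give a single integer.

Frame 1: STRIKE. 10 + next two rolls (2+0) = 12. Cumulative: 12
Frame 2: OPEN (2+0=2). Cumulative: 14
Frame 3: SPARE (3+7=10). 10 + next roll (9) = 19. Cumulative: 33
Frame 4: SPARE (9+1=10). 10 + next roll (7) = 17. Cumulative: 50
Frame 5: SPARE (7+3=10). 10 + next roll (8) = 18. Cumulative: 68
Frame 6: SPARE (8+2=10). 10 + next roll (10) = 20. Cumulative: 88
Frame 7: STRIKE. 10 + next two rolls (10+2) = 22. Cumulative: 110
Frame 8: STRIKE. 10 + next two rolls (2+0) = 12. Cumulative: 122
Frame 9: OPEN (2+0=2). Cumulative: 124
Frame 10: SPARE. Sum of all frame-10 rolls (1+9+1) = 11. Cumulative: 135

Answer: 135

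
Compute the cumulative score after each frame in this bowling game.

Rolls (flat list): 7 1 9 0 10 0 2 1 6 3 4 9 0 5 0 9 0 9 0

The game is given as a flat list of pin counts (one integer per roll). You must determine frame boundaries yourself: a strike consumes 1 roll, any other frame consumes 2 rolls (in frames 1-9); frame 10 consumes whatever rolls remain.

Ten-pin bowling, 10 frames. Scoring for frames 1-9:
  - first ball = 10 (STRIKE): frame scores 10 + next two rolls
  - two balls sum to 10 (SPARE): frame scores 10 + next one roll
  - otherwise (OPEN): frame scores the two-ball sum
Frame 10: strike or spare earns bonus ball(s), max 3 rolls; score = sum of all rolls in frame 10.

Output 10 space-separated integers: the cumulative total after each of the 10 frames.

Answer: 8 17 29 31 38 45 54 59 68 77

Derivation:
Frame 1: OPEN (7+1=8). Cumulative: 8
Frame 2: OPEN (9+0=9). Cumulative: 17
Frame 3: STRIKE. 10 + next two rolls (0+2) = 12. Cumulative: 29
Frame 4: OPEN (0+2=2). Cumulative: 31
Frame 5: OPEN (1+6=7). Cumulative: 38
Frame 6: OPEN (3+4=7). Cumulative: 45
Frame 7: OPEN (9+0=9). Cumulative: 54
Frame 8: OPEN (5+0=5). Cumulative: 59
Frame 9: OPEN (9+0=9). Cumulative: 68
Frame 10: OPEN. Sum of all frame-10 rolls (9+0) = 9. Cumulative: 77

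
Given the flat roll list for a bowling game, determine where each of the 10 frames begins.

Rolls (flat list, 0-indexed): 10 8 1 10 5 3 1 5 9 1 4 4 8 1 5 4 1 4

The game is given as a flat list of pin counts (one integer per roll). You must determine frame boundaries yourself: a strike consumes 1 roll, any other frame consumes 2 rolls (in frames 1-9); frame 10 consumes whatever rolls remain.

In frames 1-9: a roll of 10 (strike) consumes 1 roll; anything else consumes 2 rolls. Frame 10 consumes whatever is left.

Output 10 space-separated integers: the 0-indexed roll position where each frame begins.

Answer: 0 1 3 4 6 8 10 12 14 16

Derivation:
Frame 1 starts at roll index 0: roll=10 (strike), consumes 1 roll
Frame 2 starts at roll index 1: rolls=8,1 (sum=9), consumes 2 rolls
Frame 3 starts at roll index 3: roll=10 (strike), consumes 1 roll
Frame 4 starts at roll index 4: rolls=5,3 (sum=8), consumes 2 rolls
Frame 5 starts at roll index 6: rolls=1,5 (sum=6), consumes 2 rolls
Frame 6 starts at roll index 8: rolls=9,1 (sum=10), consumes 2 rolls
Frame 7 starts at roll index 10: rolls=4,4 (sum=8), consumes 2 rolls
Frame 8 starts at roll index 12: rolls=8,1 (sum=9), consumes 2 rolls
Frame 9 starts at roll index 14: rolls=5,4 (sum=9), consumes 2 rolls
Frame 10 starts at roll index 16: 2 remaining rolls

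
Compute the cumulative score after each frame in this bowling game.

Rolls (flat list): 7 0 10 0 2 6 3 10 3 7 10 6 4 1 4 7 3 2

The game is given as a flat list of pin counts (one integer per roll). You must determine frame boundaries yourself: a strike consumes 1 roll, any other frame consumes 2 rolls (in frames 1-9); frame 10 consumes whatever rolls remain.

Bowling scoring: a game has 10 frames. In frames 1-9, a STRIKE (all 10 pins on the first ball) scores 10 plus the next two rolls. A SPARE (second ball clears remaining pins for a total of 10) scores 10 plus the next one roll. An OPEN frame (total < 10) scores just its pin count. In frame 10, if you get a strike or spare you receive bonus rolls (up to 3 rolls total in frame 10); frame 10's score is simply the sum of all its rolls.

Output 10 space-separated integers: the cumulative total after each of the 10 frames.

Frame 1: OPEN (7+0=7). Cumulative: 7
Frame 2: STRIKE. 10 + next two rolls (0+2) = 12. Cumulative: 19
Frame 3: OPEN (0+2=2). Cumulative: 21
Frame 4: OPEN (6+3=9). Cumulative: 30
Frame 5: STRIKE. 10 + next two rolls (3+7) = 20. Cumulative: 50
Frame 6: SPARE (3+7=10). 10 + next roll (10) = 20. Cumulative: 70
Frame 7: STRIKE. 10 + next two rolls (6+4) = 20. Cumulative: 90
Frame 8: SPARE (6+4=10). 10 + next roll (1) = 11. Cumulative: 101
Frame 9: OPEN (1+4=5). Cumulative: 106
Frame 10: SPARE. Sum of all frame-10 rolls (7+3+2) = 12. Cumulative: 118

Answer: 7 19 21 30 50 70 90 101 106 118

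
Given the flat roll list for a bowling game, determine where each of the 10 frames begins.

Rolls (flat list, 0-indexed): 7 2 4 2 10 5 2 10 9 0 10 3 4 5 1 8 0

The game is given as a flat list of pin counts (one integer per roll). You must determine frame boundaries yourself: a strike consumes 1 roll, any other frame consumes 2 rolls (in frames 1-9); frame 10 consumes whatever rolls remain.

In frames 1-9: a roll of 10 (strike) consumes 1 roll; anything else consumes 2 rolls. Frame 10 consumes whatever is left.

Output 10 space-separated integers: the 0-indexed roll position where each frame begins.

Answer: 0 2 4 5 7 8 10 11 13 15

Derivation:
Frame 1 starts at roll index 0: rolls=7,2 (sum=9), consumes 2 rolls
Frame 2 starts at roll index 2: rolls=4,2 (sum=6), consumes 2 rolls
Frame 3 starts at roll index 4: roll=10 (strike), consumes 1 roll
Frame 4 starts at roll index 5: rolls=5,2 (sum=7), consumes 2 rolls
Frame 5 starts at roll index 7: roll=10 (strike), consumes 1 roll
Frame 6 starts at roll index 8: rolls=9,0 (sum=9), consumes 2 rolls
Frame 7 starts at roll index 10: roll=10 (strike), consumes 1 roll
Frame 8 starts at roll index 11: rolls=3,4 (sum=7), consumes 2 rolls
Frame 9 starts at roll index 13: rolls=5,1 (sum=6), consumes 2 rolls
Frame 10 starts at roll index 15: 2 remaining rolls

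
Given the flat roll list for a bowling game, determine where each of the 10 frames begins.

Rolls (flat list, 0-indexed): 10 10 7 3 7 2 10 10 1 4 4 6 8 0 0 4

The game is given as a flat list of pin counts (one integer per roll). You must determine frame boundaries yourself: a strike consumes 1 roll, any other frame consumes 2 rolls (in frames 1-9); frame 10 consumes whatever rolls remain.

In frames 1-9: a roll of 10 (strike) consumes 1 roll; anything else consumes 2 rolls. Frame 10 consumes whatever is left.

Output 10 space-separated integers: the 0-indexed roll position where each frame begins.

Frame 1 starts at roll index 0: roll=10 (strike), consumes 1 roll
Frame 2 starts at roll index 1: roll=10 (strike), consumes 1 roll
Frame 3 starts at roll index 2: rolls=7,3 (sum=10), consumes 2 rolls
Frame 4 starts at roll index 4: rolls=7,2 (sum=9), consumes 2 rolls
Frame 5 starts at roll index 6: roll=10 (strike), consumes 1 roll
Frame 6 starts at roll index 7: roll=10 (strike), consumes 1 roll
Frame 7 starts at roll index 8: rolls=1,4 (sum=5), consumes 2 rolls
Frame 8 starts at roll index 10: rolls=4,6 (sum=10), consumes 2 rolls
Frame 9 starts at roll index 12: rolls=8,0 (sum=8), consumes 2 rolls
Frame 10 starts at roll index 14: 2 remaining rolls

Answer: 0 1 2 4 6 7 8 10 12 14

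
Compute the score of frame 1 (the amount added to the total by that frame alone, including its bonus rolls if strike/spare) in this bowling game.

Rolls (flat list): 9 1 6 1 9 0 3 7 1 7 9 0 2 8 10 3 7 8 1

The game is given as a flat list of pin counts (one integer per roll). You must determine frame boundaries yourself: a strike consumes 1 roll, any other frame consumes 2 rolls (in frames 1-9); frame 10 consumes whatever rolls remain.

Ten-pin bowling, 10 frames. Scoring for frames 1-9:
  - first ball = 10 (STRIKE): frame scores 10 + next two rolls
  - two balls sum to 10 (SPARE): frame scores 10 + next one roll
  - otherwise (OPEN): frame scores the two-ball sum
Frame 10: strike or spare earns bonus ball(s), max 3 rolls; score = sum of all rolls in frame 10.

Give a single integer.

Frame 1: SPARE (9+1=10). 10 + next roll (6) = 16. Cumulative: 16
Frame 2: OPEN (6+1=7). Cumulative: 23
Frame 3: OPEN (9+0=9). Cumulative: 32

Answer: 16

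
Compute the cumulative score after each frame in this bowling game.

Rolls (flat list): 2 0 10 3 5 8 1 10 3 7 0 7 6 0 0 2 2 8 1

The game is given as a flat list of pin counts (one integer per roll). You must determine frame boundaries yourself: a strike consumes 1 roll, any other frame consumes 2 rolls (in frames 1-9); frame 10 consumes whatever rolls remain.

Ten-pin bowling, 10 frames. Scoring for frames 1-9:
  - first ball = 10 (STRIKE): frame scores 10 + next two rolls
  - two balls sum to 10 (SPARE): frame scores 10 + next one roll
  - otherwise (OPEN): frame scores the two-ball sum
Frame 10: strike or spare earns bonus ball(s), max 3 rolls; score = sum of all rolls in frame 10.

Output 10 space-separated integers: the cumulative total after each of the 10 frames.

Frame 1: OPEN (2+0=2). Cumulative: 2
Frame 2: STRIKE. 10 + next two rolls (3+5) = 18. Cumulative: 20
Frame 3: OPEN (3+5=8). Cumulative: 28
Frame 4: OPEN (8+1=9). Cumulative: 37
Frame 5: STRIKE. 10 + next two rolls (3+7) = 20. Cumulative: 57
Frame 6: SPARE (3+7=10). 10 + next roll (0) = 10. Cumulative: 67
Frame 7: OPEN (0+7=7). Cumulative: 74
Frame 8: OPEN (6+0=6). Cumulative: 80
Frame 9: OPEN (0+2=2). Cumulative: 82
Frame 10: SPARE. Sum of all frame-10 rolls (2+8+1) = 11. Cumulative: 93

Answer: 2 20 28 37 57 67 74 80 82 93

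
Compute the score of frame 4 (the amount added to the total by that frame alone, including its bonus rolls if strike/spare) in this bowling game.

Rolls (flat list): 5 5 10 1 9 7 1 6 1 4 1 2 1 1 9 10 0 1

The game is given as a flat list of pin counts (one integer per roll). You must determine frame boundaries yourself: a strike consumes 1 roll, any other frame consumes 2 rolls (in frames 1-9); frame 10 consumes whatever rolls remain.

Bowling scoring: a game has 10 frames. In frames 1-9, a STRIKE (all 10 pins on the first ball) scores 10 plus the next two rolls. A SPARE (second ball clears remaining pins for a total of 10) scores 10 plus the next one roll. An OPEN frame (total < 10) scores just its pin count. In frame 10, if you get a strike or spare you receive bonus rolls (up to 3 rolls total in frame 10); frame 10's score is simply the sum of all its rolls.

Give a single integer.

Answer: 8

Derivation:
Frame 1: SPARE (5+5=10). 10 + next roll (10) = 20. Cumulative: 20
Frame 2: STRIKE. 10 + next two rolls (1+9) = 20. Cumulative: 40
Frame 3: SPARE (1+9=10). 10 + next roll (7) = 17. Cumulative: 57
Frame 4: OPEN (7+1=8). Cumulative: 65
Frame 5: OPEN (6+1=7). Cumulative: 72
Frame 6: OPEN (4+1=5). Cumulative: 77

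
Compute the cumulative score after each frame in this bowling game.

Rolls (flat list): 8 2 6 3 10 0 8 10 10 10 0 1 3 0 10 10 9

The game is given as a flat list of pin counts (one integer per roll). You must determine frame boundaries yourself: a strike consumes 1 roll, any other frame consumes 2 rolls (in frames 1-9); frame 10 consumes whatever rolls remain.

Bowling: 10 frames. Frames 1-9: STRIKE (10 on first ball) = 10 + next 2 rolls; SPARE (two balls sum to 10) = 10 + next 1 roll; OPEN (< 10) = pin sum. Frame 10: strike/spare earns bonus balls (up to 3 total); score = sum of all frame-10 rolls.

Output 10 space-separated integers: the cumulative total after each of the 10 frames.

Frame 1: SPARE (8+2=10). 10 + next roll (6) = 16. Cumulative: 16
Frame 2: OPEN (6+3=9). Cumulative: 25
Frame 3: STRIKE. 10 + next two rolls (0+8) = 18. Cumulative: 43
Frame 4: OPEN (0+8=8). Cumulative: 51
Frame 5: STRIKE. 10 + next two rolls (10+10) = 30. Cumulative: 81
Frame 6: STRIKE. 10 + next two rolls (10+0) = 20. Cumulative: 101
Frame 7: STRIKE. 10 + next two rolls (0+1) = 11. Cumulative: 112
Frame 8: OPEN (0+1=1). Cumulative: 113
Frame 9: OPEN (3+0=3). Cumulative: 116
Frame 10: STRIKE. Sum of all frame-10 rolls (10+10+9) = 29. Cumulative: 145

Answer: 16 25 43 51 81 101 112 113 116 145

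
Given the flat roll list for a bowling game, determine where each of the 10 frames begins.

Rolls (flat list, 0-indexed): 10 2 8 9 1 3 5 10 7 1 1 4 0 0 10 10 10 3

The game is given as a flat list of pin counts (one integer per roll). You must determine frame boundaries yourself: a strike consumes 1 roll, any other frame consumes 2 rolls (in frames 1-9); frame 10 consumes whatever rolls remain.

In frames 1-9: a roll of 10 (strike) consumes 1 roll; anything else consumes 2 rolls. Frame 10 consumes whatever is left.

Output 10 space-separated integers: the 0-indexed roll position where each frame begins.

Frame 1 starts at roll index 0: roll=10 (strike), consumes 1 roll
Frame 2 starts at roll index 1: rolls=2,8 (sum=10), consumes 2 rolls
Frame 3 starts at roll index 3: rolls=9,1 (sum=10), consumes 2 rolls
Frame 4 starts at roll index 5: rolls=3,5 (sum=8), consumes 2 rolls
Frame 5 starts at roll index 7: roll=10 (strike), consumes 1 roll
Frame 6 starts at roll index 8: rolls=7,1 (sum=8), consumes 2 rolls
Frame 7 starts at roll index 10: rolls=1,4 (sum=5), consumes 2 rolls
Frame 8 starts at roll index 12: rolls=0,0 (sum=0), consumes 2 rolls
Frame 9 starts at roll index 14: roll=10 (strike), consumes 1 roll
Frame 10 starts at roll index 15: 3 remaining rolls

Answer: 0 1 3 5 7 8 10 12 14 15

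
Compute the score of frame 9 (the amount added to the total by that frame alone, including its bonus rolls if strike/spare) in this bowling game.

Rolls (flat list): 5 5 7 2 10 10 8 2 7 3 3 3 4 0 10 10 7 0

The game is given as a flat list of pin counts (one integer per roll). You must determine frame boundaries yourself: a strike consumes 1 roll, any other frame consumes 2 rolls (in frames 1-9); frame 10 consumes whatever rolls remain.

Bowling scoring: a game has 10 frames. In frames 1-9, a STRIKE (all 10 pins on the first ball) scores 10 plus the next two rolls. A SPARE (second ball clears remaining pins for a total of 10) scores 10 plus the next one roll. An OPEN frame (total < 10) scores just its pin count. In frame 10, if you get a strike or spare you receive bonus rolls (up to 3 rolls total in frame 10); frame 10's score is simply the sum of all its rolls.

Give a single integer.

Answer: 27

Derivation:
Frame 1: SPARE (5+5=10). 10 + next roll (7) = 17. Cumulative: 17
Frame 2: OPEN (7+2=9). Cumulative: 26
Frame 3: STRIKE. 10 + next two rolls (10+8) = 28. Cumulative: 54
Frame 4: STRIKE. 10 + next two rolls (8+2) = 20. Cumulative: 74
Frame 5: SPARE (8+2=10). 10 + next roll (7) = 17. Cumulative: 91
Frame 6: SPARE (7+3=10). 10 + next roll (3) = 13. Cumulative: 104
Frame 7: OPEN (3+3=6). Cumulative: 110
Frame 8: OPEN (4+0=4). Cumulative: 114
Frame 9: STRIKE. 10 + next two rolls (10+7) = 27. Cumulative: 141
Frame 10: STRIKE. Sum of all frame-10 rolls (10+7+0) = 17. Cumulative: 158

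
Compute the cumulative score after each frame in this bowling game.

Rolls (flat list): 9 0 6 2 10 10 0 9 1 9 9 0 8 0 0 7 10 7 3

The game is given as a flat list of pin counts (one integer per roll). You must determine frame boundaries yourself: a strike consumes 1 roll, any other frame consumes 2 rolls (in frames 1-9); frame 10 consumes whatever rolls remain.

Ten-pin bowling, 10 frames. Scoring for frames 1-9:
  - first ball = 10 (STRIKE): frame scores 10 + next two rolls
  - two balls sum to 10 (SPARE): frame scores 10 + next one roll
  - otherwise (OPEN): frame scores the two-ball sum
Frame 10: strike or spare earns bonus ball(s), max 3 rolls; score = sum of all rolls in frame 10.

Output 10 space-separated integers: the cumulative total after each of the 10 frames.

Frame 1: OPEN (9+0=9). Cumulative: 9
Frame 2: OPEN (6+2=8). Cumulative: 17
Frame 3: STRIKE. 10 + next two rolls (10+0) = 20. Cumulative: 37
Frame 4: STRIKE. 10 + next two rolls (0+9) = 19. Cumulative: 56
Frame 5: OPEN (0+9=9). Cumulative: 65
Frame 6: SPARE (1+9=10). 10 + next roll (9) = 19. Cumulative: 84
Frame 7: OPEN (9+0=9). Cumulative: 93
Frame 8: OPEN (8+0=8). Cumulative: 101
Frame 9: OPEN (0+7=7). Cumulative: 108
Frame 10: STRIKE. Sum of all frame-10 rolls (10+7+3) = 20. Cumulative: 128

Answer: 9 17 37 56 65 84 93 101 108 128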